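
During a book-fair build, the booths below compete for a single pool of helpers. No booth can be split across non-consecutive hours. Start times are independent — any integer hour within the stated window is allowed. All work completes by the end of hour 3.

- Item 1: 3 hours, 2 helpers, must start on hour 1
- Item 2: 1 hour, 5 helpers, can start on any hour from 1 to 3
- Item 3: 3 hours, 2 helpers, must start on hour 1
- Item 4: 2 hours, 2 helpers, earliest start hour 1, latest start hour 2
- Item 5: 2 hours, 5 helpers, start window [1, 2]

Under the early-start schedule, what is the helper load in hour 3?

4

At early start, hour 3 has: Item 1, Item 3.
Demand: 2 + 2 = 4.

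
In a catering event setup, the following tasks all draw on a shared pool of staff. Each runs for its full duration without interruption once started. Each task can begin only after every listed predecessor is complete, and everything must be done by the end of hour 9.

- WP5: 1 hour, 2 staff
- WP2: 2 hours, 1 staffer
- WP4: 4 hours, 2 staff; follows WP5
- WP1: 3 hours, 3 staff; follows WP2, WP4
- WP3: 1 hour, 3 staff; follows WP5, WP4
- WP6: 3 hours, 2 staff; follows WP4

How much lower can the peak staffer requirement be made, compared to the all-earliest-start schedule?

3

Early-start peak: h1:3  h2:3  h3:2  h4:2  h5:2  h6:8  h7:5  h8:5  h9:0 ⇒ 8.
Leveled (WP5@1, WP2@1, WP4@2, WP1@6, WP3@9, WP6@6): h1:3  h2:3  h3:2  h4:2  h5:2  h6:5  h7:5  h8:5  h9:3 ⇒ 5.
Reduction 8 − 5 = 3.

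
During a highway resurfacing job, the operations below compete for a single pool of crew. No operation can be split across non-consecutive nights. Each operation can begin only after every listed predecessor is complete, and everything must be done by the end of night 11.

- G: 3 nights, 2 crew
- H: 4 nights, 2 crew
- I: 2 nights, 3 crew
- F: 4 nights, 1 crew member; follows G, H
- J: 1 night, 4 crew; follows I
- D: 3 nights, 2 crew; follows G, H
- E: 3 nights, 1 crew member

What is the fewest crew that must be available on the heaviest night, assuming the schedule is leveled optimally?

4

Early-start (G@1, H@1, I@1, F@5, J@3, D@5, E@1) gives peak 9: n1:8  n2:8  n3:9  n4:2  n5:3  n6:3  n7:3  n8:1  n9:0  n10:0  n11:0.
Shift I→5, J→10, D→7, E→7.
Schedule G@1, H@1, I@5, F@5, J@10, D@7, E@7: n1:4  n2:4  n3:4  n4:2  n5:4  n6:4  n7:4  n8:4  n9:3  n10:4  n11:0 — peak 4.
Total crew member-nights = 37 over 11 nights ⇒ peak ≥ ⌈37/11⌉ = 4, so 4 is optimal.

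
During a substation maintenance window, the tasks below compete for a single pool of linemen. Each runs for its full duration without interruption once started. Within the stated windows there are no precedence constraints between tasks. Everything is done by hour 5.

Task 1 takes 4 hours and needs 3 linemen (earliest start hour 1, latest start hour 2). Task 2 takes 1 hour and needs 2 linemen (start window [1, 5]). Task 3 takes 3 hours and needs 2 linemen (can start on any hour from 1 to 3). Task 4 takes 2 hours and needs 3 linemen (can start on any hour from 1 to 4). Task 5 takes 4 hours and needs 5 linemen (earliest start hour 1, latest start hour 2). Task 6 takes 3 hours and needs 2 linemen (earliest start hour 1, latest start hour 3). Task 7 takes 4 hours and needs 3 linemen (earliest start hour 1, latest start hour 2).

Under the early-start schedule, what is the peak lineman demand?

20

Early-start schedule: Task 1@1, Task 2@1, Task 3@1, Task 4@1, Task 5@1, Task 6@1, Task 7@1.
Load per hour: hour 1: 20, hour 2: 18, hour 3: 15, hour 4: 11, hour 5: 0.
Peak is 20.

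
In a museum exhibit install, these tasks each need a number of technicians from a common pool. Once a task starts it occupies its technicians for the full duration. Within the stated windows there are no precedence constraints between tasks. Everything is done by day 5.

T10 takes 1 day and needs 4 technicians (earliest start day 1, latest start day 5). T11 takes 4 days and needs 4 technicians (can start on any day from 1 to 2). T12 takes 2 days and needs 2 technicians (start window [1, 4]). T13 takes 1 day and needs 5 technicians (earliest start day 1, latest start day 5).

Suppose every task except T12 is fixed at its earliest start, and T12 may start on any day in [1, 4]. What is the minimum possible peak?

T12@1: d1:15  d2:6  d3:4  d4:4  d5:0 → peak 15
T12@2: d1:13  d2:6  d3:6  d4:4  d5:0 → peak 13
T12@3: d1:13  d2:4  d3:6  d4:6  d5:0 → peak 13
T12@4: d1:13  d2:4  d3:4  d4:6  d5:2 → peak 13
Best is T12@2, peak 13.

13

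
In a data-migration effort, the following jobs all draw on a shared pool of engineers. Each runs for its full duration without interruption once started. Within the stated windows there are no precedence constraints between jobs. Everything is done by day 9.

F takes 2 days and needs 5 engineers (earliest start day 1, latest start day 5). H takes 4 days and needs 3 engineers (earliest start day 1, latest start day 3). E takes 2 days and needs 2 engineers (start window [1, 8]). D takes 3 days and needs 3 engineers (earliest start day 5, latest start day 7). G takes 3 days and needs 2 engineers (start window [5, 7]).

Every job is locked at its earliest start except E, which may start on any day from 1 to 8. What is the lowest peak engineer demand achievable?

8

E@1: d1:10  d2:10  d3:3  d4:3  d5:5  d6:5  d7:5  d8:0  d9:0 → peak 10
E@2: d1:8  d2:10  d3:5  d4:3  d5:5  d6:5  d7:5  d8:0  d9:0 → peak 10
E@3: d1:8  d2:8  d3:5  d4:5  d5:5  d6:5  d7:5  d8:0  d9:0 → peak 8
E@4: d1:8  d2:8  d3:3  d4:5  d5:7  d6:5  d7:5  d8:0  d9:0 → peak 8
E@5: d1:8  d2:8  d3:3  d4:3  d5:7  d6:7  d7:5  d8:0  d9:0 → peak 8
E@6: d1:8  d2:8  d3:3  d4:3  d5:5  d6:7  d7:7  d8:0  d9:0 → peak 8
E@7: d1:8  d2:8  d3:3  d4:3  d5:5  d6:5  d7:7  d8:2  d9:0 → peak 8
E@8: d1:8  d2:8  d3:3  d4:3  d5:5  d6:5  d7:5  d8:2  d9:2 → peak 8
Best is E@3, peak 8.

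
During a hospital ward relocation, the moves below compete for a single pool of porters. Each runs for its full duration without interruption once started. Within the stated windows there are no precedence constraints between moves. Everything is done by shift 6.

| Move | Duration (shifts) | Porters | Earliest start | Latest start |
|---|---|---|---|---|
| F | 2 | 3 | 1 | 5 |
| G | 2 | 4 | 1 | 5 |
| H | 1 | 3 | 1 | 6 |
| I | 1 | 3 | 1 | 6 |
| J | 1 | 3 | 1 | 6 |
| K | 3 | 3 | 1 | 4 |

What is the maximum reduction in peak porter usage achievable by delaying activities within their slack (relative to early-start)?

Early-start peak: s1:19  s2:10  s3:3  s4:0  s5:0  s6:0 ⇒ 19.
Leveled (F@1, G@4, H@3, I@6, J@6, K@1): s1:6  s2:6  s3:6  s4:4  s5:4  s6:6 ⇒ 6.
Reduction 19 − 6 = 13.

13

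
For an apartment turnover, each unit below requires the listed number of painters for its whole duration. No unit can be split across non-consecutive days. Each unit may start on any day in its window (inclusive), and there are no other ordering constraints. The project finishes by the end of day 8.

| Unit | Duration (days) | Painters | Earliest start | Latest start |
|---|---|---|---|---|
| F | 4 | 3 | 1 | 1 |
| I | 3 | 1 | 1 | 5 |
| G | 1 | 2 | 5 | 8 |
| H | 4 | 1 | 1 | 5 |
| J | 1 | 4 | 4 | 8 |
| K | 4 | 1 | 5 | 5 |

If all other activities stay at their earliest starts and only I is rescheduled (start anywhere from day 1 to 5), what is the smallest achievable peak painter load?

I@1: d1:5  d2:5  d3:5  d4:8  d5:3  d6:1  d7:1  d8:1 → peak 8
I@2: d1:4  d2:5  d3:5  d4:9  d5:3  d6:1  d7:1  d8:1 → peak 9
I@3: d1:4  d2:4  d3:5  d4:9  d5:4  d6:1  d7:1  d8:1 → peak 9
I@4: d1:4  d2:4  d3:4  d4:9  d5:4  d6:2  d7:1  d8:1 → peak 9
I@5: d1:4  d2:4  d3:4  d4:8  d5:4  d6:2  d7:2  d8:1 → peak 8
Best is I@1, peak 8.

8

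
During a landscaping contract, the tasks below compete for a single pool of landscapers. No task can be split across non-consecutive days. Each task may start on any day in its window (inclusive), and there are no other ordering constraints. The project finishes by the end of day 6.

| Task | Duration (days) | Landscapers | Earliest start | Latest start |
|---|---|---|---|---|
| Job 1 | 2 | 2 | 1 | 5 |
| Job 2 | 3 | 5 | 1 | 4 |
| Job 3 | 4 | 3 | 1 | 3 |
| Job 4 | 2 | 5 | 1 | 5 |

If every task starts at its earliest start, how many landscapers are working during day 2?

At early start, day 2 has: Job 1, Job 2, Job 3, Job 4.
Demand: 2 + 5 + 3 + 5 = 15.

15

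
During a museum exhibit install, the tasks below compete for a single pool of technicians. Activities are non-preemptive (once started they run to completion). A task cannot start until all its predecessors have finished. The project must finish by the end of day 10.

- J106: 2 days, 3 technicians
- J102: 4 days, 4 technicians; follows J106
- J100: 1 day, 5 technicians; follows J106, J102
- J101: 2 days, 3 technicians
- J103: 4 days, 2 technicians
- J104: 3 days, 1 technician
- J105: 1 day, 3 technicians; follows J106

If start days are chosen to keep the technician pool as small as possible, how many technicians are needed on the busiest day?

5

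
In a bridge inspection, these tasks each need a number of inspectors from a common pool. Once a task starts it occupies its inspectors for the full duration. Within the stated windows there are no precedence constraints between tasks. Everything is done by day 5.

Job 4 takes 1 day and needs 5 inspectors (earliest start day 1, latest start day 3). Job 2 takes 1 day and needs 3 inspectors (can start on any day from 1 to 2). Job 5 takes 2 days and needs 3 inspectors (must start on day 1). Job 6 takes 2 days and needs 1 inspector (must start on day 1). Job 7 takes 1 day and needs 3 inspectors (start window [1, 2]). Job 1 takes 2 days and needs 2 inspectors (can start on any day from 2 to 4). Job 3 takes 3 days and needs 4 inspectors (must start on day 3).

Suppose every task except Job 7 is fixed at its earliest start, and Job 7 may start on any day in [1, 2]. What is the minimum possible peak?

12

Job 7@1: d1:15  d2:6  d3:6  d4:4  d5:4 → peak 15
Job 7@2: d1:12  d2:9  d3:6  d4:4  d5:4 → peak 12
Best is Job 7@2, peak 12.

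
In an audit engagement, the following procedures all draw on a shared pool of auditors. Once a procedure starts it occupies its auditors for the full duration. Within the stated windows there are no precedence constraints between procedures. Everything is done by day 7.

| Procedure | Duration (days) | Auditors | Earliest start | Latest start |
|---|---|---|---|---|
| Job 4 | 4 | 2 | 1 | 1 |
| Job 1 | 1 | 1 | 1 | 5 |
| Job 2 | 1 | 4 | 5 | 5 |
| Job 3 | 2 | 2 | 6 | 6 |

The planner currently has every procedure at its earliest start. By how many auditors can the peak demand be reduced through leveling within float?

Early-start peak: d1:3  d2:2  d3:2  d4:2  d5:4  d6:2  d7:2 ⇒ 4.
Leveled (Job 4@1, Job 1@1, Job 2@5, Job 3@6): d1:3  d2:2  d3:2  d4:2  d5:4  d6:2  d7:2 ⇒ 4.
Reduction 4 − 4 = 0.

0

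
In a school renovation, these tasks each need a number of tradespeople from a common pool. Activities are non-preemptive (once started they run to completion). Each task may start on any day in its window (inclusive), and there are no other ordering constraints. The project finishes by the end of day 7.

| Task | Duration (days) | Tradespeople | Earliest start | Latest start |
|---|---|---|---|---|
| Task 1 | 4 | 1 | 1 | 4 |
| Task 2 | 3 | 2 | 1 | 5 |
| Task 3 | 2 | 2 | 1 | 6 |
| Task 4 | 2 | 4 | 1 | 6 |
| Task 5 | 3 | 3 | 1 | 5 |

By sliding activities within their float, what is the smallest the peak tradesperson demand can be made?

5

Early-start (Task 1@1, Task 2@1, Task 3@1, Task 4@1, Task 5@1) gives peak 12: d1:12  d2:12  d3:6  d4:1  d5:0  d6:0  d7:0.
Shift Task 2→3, Task 3→3, Task 5→5.
Schedule Task 1@1, Task 2@3, Task 3@3, Task 4@1, Task 5@5: d1:5  d2:5  d3:5  d4:5  d5:5  d6:3  d7:3 — peak 5.
Total tradesperson-days = 31 over 7 days ⇒ peak ≥ ⌈31/7⌉ = 5, so 5 is optimal.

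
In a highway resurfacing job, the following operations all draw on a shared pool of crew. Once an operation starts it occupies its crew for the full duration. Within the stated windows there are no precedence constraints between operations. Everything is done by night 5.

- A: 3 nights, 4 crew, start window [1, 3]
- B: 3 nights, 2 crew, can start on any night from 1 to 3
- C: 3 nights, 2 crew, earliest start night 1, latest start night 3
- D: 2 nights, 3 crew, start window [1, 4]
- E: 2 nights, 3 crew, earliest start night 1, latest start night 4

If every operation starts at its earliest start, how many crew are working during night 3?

8

At early start, night 3 has: A, B, C.
Demand: 4 + 2 + 2 = 8.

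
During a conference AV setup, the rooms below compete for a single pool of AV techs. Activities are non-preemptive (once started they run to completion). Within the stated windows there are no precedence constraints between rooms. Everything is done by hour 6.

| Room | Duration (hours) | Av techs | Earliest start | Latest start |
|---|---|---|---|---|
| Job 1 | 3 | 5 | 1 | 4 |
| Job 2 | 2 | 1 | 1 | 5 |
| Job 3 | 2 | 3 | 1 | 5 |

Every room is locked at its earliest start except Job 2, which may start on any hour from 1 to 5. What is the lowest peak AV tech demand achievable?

Job 2@1: h1:9  h2:9  h3:5  h4:0  h5:0  h6:0 → peak 9
Job 2@2: h1:8  h2:9  h3:6  h4:0  h5:0  h6:0 → peak 9
Job 2@3: h1:8  h2:8  h3:6  h4:1  h5:0  h6:0 → peak 8
Job 2@4: h1:8  h2:8  h3:5  h4:1  h5:1  h6:0 → peak 8
Job 2@5: h1:8  h2:8  h3:5  h4:0  h5:1  h6:1 → peak 8
Best is Job 2@3, peak 8.

8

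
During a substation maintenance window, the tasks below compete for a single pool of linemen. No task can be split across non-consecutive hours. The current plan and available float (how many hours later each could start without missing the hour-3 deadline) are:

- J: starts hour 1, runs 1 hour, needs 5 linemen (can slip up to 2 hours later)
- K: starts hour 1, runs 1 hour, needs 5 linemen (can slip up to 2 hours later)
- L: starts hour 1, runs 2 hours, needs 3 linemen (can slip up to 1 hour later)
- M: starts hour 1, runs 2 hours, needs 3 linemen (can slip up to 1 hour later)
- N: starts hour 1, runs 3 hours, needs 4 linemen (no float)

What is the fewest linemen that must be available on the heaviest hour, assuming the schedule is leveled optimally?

12

Early-start (J@1, K@1, L@1, M@1, N@1) gives peak 20: h1:20  h2:10  h3:4.
Shift K→3, M→2.
Schedule J@1, K@3, L@1, M@2, N@1: h1:12  h2:10  h3:12 — peak 12.
Total lineman-hours = 34 over 3 hours ⇒ peak ≥ ⌈34/3⌉ = 12, so 12 is optimal.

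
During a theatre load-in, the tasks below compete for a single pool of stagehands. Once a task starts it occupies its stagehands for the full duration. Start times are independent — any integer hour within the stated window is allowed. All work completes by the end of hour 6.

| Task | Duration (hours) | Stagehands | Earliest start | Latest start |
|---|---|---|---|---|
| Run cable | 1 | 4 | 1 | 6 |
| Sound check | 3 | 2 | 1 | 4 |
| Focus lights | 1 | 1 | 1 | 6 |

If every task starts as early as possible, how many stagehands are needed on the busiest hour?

7

Early-start schedule: Run cable@1, Sound check@1, Focus lights@1.
Load per hour: hour 1: 7, hour 2: 2, hour 3: 2, hour 4: 0, hour 5: 0, hour 6: 0.
Peak is 7.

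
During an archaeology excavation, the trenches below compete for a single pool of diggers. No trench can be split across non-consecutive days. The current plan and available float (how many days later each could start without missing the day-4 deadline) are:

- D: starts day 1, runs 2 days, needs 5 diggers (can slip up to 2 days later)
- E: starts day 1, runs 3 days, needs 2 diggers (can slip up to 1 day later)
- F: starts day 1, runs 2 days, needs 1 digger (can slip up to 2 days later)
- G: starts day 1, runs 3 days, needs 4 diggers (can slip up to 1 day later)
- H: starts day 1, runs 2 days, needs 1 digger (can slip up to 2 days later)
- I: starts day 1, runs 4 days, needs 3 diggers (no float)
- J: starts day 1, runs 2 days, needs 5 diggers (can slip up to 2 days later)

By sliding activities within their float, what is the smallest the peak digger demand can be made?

15

Early-start (D@1, E@1, F@1, G@1, H@1, I@1, J@1) gives peak 21: d1:21  d2:21  d3:9  d4:3.
Shift H→3, J→3.
Schedule D@1, E@1, F@1, G@1, H@3, I@1, J@3: d1:15  d2:15  d3:15  d4:9 — peak 15.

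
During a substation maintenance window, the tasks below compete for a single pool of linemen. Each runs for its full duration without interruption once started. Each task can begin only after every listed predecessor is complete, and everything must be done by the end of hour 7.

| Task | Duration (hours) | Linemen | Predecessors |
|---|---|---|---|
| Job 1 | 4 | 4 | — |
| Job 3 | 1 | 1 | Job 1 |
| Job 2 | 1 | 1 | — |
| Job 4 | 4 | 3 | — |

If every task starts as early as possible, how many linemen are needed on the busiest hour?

Early-start schedule: Job 1@1, Job 3@5, Job 2@1, Job 4@1.
Load per hour: hour 1: 8, hour 2: 7, hour 3: 7, hour 4: 7, hour 5: 1, hour 6: 0, hour 7: 0.
Peak is 8.

8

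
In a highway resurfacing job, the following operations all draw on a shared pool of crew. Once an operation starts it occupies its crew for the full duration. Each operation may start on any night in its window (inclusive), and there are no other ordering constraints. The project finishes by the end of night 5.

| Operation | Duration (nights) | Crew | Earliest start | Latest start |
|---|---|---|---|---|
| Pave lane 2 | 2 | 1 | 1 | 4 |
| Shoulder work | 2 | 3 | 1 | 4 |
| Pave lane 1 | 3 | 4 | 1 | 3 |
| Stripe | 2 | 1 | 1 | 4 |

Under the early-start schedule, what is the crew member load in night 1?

9

At early start, night 1 has: Pave lane 2, Shoulder work, Pave lane 1, Stripe.
Demand: 1 + 3 + 4 + 1 = 9.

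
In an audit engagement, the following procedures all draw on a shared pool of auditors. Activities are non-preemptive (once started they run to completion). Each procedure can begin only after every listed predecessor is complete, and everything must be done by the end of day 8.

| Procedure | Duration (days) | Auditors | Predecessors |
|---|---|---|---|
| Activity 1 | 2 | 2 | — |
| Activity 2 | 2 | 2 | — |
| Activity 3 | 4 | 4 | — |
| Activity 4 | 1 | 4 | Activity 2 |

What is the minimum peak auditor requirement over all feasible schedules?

Early-start (Activity 1@1, Activity 2@1, Activity 3@1, Activity 4@3) gives peak 8: d1:8  d2:8  d3:8  d4:4  d5:0  d6:0  d7:0  d8:0.
Shift Activity 3→3, Activity 4→7.
Schedule Activity 1@1, Activity 2@1, Activity 3@3, Activity 4@7: d1:4  d2:4  d3:4  d4:4  d5:4  d6:4  d7:4  d8:0 — peak 4.
Total auditor-days = 28 over 8 days ⇒ peak ≥ ⌈28/8⌉ = 4, so 4 is optimal.

4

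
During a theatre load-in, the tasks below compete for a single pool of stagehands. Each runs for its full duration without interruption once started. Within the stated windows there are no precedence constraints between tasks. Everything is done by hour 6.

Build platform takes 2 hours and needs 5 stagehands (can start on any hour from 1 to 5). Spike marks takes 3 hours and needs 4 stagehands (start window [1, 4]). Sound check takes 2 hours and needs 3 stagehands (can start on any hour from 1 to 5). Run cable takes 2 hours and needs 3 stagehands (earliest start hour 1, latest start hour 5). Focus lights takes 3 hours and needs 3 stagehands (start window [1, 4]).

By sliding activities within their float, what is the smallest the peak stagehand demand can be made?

8

Early-start (Build platform@1, Spike marks@1, Sound check@1, Run cable@1, Focus lights@1) gives peak 18: h1:18  h2:18  h3:7  h4:0  h5:0  h6:0.
Shift Spike marks→4, Sound check→3, Run cable→5.
Schedule Build platform@1, Spike marks@4, Sound check@3, Run cable@5, Focus lights@1: h1:8  h2:8  h3:6  h4:7  h5:7  h6:7 — peak 8.
Total stagehand-hours = 43 over 6 hours ⇒ peak ≥ ⌈43/6⌉ = 8, so 8 is optimal.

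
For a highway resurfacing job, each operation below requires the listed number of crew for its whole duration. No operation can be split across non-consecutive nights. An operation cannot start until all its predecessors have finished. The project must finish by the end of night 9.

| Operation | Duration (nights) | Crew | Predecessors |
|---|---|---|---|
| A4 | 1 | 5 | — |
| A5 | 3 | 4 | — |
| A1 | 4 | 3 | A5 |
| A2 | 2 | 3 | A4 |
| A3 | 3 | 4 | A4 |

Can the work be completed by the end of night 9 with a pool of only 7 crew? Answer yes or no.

yes

Schedule A4@1, A5@2, A1@5, A2@2, A3@5: n1:5  n2:7  n3:7  n4:4  n5:7  n6:7  n7:7  n8:3  n9:0 — peak 7 ≤ 7.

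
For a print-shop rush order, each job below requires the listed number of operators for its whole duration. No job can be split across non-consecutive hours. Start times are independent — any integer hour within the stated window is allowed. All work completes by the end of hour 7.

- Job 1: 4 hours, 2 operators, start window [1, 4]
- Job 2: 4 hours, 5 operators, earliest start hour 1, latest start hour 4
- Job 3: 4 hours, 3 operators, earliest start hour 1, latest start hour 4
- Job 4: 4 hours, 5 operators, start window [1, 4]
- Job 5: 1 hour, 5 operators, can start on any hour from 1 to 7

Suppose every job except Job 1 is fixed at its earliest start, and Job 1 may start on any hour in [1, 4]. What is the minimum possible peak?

18

Job 1@1: h1:20  h2:15  h3:15  h4:15  h5:0  h6:0  h7:0 → peak 20
Job 1@2: h1:18  h2:15  h3:15  h4:15  h5:2  h6:0  h7:0 → peak 18
Job 1@3: h1:18  h2:13  h3:15  h4:15  h5:2  h6:2  h7:0 → peak 18
Job 1@4: h1:18  h2:13  h3:13  h4:15  h5:2  h6:2  h7:2 → peak 18
Best is Job 1@2, peak 18.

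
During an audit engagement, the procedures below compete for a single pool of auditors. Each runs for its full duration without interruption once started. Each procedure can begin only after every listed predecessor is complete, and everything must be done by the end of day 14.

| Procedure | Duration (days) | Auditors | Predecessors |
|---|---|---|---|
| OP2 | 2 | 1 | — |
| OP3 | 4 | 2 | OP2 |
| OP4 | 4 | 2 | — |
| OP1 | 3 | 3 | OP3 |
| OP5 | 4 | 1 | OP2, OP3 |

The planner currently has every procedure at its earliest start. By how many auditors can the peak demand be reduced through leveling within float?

1

Early-start peak: d1:3  d2:3  d3:4  d4:4  d5:2  d6:2  d7:4  d8:4  d9:4  d10:1  d11:0  d12:0  d13:0  d14:0 ⇒ 4.
Leveled (OP2@1, OP3@3, OP4@7, OP1@11, OP5@7): d1:1  d2:1  d3:2  d4:2  d5:2  d6:2  d7:3  d8:3  d9:3  d10:3  d11:3  d12:3  d13:3  d14:0 ⇒ 3.
Reduction 4 − 3 = 1.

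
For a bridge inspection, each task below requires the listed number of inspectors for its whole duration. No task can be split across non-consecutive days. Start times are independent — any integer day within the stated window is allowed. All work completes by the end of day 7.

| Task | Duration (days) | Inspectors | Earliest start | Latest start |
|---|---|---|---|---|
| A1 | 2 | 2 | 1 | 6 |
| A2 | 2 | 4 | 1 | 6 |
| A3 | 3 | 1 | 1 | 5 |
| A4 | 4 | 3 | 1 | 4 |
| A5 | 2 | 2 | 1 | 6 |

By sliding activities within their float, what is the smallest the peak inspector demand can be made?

5

Early-start (A1@1, A2@1, A3@1, A4@1, A5@1) gives peak 12: d1:12  d2:12  d3:4  d4:3  d5:0  d6:0  d7:0.
Shift A2→5, A3→5, A5→3.
Schedule A1@1, A2@5, A3@5, A4@1, A5@3: d1:5  d2:5  d3:5  d4:5  d5:5  d6:5  d7:1 — peak 5.
Total inspector-days = 31 over 7 days ⇒ peak ≥ ⌈31/7⌉ = 5, so 5 is optimal.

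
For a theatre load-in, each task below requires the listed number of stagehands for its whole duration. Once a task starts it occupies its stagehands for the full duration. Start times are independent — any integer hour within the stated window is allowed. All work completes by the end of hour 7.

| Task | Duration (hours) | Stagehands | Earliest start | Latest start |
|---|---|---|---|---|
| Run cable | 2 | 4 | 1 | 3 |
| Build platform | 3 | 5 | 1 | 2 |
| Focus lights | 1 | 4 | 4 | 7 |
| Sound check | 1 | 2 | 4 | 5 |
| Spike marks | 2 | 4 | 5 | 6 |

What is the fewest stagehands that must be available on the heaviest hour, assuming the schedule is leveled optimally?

9

Schedule Run cable@1, Build platform@1, Focus lights@4, Sound check@4, Spike marks@5: h1:9  h2:9  h3:5  h4:6  h5:4  h6:4  h7:0 — peak 9.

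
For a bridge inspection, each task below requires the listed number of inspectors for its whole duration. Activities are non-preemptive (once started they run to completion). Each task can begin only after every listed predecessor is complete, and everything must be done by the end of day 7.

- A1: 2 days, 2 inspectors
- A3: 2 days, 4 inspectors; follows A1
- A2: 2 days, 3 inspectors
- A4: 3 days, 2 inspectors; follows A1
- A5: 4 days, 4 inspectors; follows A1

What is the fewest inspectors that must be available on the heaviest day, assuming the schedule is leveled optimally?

8

Early-start (A1@1, A3@3, A2@1, A4@3, A5@3) gives peak 10: d1:5  d2:5  d3:10  d4:10  d5:6  d6:4  d7:0.
Shift A4→5.
Schedule A1@1, A3@3, A2@1, A4@5, A5@3: d1:5  d2:5  d3:8  d4:8  d5:6  d6:6  d7:2 — peak 8.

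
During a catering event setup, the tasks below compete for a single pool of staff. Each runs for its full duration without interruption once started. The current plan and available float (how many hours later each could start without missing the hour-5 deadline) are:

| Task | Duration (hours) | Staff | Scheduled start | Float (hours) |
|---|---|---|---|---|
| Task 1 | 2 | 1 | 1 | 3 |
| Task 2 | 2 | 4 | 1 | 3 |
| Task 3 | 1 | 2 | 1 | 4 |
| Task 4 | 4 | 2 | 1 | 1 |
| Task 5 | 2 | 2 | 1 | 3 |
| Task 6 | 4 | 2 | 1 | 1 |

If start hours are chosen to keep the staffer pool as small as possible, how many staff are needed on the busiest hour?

Early-start (Task 1@1, Task 2@1, Task 3@1, Task 4@1, Task 5@1, Task 6@1) gives peak 13: h1:13  h2:11  h3:4  h4:4  h5:0.
Shift Task 2→3, Task 6→2.
Schedule Task 1@1, Task 2@3, Task 3@1, Task 4@1, Task 5@1, Task 6@2: h1:7  h2:7  h3:8  h4:8  h5:2 — peak 8.

8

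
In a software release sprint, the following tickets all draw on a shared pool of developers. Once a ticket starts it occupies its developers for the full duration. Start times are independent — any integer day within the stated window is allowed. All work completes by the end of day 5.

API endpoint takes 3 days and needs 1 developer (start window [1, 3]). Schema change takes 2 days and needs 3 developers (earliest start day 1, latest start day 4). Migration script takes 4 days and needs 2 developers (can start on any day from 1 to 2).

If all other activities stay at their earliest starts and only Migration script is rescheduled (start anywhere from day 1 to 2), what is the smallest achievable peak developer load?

Migration script@1: d1:6  d2:6  d3:3  d4:2  d5:0 → peak 6
Migration script@2: d1:4  d2:6  d3:3  d4:2  d5:2 → peak 6
Best is Migration script@1, peak 6.

6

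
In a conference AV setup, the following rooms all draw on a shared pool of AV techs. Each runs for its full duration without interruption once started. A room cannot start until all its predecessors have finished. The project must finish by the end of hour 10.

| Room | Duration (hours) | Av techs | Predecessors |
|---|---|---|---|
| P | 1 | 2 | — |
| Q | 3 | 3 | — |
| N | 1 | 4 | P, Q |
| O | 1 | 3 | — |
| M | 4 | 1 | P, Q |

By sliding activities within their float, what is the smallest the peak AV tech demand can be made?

4

Early-start (P@1, Q@1, N@4, O@1, M@4) gives peak 8: h1:8  h2:3  h3:3  h4:5  h5:1  h6:1  h7:1  h8:0  h9:0  h10:0.
Shift Q→2, N→5, O→6, M→6.
Schedule P@1, Q@2, N@5, O@6, M@6: h1:2  h2:3  h3:3  h4:3  h5:4  h6:4  h7:1  h8:1  h9:1  h10:0 — peak 4.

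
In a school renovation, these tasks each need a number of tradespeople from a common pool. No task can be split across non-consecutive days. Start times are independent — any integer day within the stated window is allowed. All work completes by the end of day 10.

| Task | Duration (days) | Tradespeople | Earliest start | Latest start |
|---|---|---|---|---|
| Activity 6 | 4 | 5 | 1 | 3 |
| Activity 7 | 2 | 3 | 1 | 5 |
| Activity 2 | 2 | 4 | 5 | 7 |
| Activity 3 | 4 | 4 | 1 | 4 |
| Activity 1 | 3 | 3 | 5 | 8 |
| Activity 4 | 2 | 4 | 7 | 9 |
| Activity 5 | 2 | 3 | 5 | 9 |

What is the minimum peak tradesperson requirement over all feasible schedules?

9

Early-start (Activity 6@1, Activity 7@1, Activity 2@5, Activity 3@1, Activity 1@5, Activity 4@7, Activity 5@5) gives peak 12: d1:12  d2:12  d3:9  d4:9  d5:10  d6:10  d7:7  d8:4  d9:0  d10:0.
Shift Activity 3→3, Activity 1→7, Activity 5→9.
Schedule Activity 6@1, Activity 7@1, Activity 2@5, Activity 3@3, Activity 1@7, Activity 4@7, Activity 5@9: d1:8  d2:8  d3:9  d4:9  d5:8  d6:8  d7:7  d8:7  d9:6  d10:3 — peak 9.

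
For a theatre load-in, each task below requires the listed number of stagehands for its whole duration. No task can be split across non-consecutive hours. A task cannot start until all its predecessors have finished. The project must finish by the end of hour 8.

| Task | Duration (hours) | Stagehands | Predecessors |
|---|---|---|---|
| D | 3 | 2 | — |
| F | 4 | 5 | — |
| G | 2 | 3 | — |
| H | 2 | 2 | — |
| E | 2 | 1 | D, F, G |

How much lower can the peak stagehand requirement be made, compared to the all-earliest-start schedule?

5

Early-start peak: h1:12  h2:12  h3:7  h4:5  h5:1  h6:1  h7:0  h8:0 ⇒ 12.
Leveled (D@1, F@1, G@5, H@4, E@7): h1:7  h2:7  h3:7  h4:7  h5:5  h6:3  h7:1  h8:1 ⇒ 7.
Reduction 12 − 7 = 5.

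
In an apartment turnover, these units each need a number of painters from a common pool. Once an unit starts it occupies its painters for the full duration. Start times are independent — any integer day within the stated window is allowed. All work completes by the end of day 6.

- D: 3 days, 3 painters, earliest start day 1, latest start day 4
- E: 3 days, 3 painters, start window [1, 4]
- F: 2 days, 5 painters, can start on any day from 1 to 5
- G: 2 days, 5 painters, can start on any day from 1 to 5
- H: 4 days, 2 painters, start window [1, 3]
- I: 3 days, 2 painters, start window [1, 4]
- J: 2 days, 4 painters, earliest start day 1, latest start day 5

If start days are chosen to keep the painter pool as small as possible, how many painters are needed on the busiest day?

11

Early-start (D@1, E@1, F@1, G@1, H@1, I@1, J@1) gives peak 24: d1:24  d2:24  d3:10  d4:2  d5:0  d6:0.
Shift E→4, G→5, I→3, J→3.
Schedule D@1, E@4, F@1, G@5, H@1, I@3, J@3: d1:10  d2:10  d3:11  d4:11  d5:10  d6:8 — peak 11.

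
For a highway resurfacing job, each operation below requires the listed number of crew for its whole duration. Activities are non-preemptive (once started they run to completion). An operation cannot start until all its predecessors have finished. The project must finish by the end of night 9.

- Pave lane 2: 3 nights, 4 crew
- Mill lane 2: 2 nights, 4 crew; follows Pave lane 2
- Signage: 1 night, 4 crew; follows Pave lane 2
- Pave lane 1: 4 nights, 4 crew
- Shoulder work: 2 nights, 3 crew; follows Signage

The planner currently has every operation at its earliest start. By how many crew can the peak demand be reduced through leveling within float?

Early-start peak: n1:8  n2:8  n3:8  n4:12  n5:7  n6:3  n7:0  n8:0  n9:0 ⇒ 12.
Leveled (Pave lane 2@1, Mill lane 2@4, Signage@4, Pave lane 1@5, Shoulder work@6): n1:4  n2:4  n3:4  n4:8  n5:8  n6:7  n7:7  n8:4  n9:0 ⇒ 8.
Reduction 12 − 8 = 4.

4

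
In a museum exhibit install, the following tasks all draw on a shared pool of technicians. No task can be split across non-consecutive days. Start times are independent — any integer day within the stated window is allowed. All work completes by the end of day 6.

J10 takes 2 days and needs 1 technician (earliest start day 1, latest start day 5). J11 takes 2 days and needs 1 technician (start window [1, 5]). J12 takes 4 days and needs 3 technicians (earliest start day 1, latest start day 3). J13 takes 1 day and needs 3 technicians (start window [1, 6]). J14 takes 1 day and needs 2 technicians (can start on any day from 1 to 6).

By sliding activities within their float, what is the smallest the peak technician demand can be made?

Early-start (J10@1, J11@1, J12@1, J13@1, J14@1) gives peak 10: d1:10  d2:5  d3:3  d4:3  d5:0  d6:0.
Shift J11→2, J12→3, J14→2.
Schedule J10@1, J11@2, J12@3, J13@1, J14@2: d1:4  d2:4  d3:4  d4:3  d5:3  d6:3 — peak 4.
Total technician-days = 21 over 6 days ⇒ peak ≥ ⌈21/6⌉ = 4, so 4 is optimal.

4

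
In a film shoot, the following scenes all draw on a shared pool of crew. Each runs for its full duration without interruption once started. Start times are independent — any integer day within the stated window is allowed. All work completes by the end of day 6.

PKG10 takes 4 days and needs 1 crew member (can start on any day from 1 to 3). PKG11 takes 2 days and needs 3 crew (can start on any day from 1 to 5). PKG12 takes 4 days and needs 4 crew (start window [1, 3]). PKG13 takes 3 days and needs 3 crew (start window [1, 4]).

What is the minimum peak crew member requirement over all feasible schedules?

8

Early-start (PKG10@1, PKG11@1, PKG12@1, PKG13@1) gives peak 11: d1:11  d2:11  d3:8  d4:5  d5:0  d6:0.
Shift PKG13→3.
Schedule PKG10@1, PKG11@1, PKG12@1, PKG13@3: d1:8  d2:8  d3:8  d4:8  d5:3  d6:0 — peak 8.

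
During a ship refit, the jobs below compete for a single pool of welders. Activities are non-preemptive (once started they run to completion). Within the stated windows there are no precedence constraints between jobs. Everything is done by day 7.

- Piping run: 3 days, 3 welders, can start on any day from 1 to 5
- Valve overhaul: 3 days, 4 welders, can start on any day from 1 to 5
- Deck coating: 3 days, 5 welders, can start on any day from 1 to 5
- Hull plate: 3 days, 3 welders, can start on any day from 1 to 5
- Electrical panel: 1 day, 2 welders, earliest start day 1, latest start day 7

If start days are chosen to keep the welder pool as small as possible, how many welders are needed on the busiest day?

8

Early-start (Piping run@1, Valve overhaul@1, Deck coating@1, Hull plate@1, Electrical panel@1) gives peak 17: d1:17  d2:15  d3:15  d4:0  d5:0  d6:0  d7:0.
Shift Deck coating→4, Hull plate→4, Electrical panel→7.
Schedule Piping run@1, Valve overhaul@1, Deck coating@4, Hull plate@4, Electrical panel@7: d1:7  d2:7  d3:7  d4:8  d5:8  d6:8  d7:2 — peak 8.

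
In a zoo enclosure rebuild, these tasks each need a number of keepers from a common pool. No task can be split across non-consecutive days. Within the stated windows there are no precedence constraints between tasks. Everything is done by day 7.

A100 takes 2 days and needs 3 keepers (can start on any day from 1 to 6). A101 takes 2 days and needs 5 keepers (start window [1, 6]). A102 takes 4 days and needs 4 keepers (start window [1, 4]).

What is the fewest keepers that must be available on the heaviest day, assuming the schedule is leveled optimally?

7

Early-start (A100@1, A101@1, A102@1) gives peak 12: d1:12  d2:12  d3:4  d4:4  d5:0  d6:0  d7:0.
Shift A101→5.
Schedule A100@1, A101@5, A102@1: d1:7  d2:7  d3:4  d4:4  d5:5  d6:5  d7:0 — peak 7.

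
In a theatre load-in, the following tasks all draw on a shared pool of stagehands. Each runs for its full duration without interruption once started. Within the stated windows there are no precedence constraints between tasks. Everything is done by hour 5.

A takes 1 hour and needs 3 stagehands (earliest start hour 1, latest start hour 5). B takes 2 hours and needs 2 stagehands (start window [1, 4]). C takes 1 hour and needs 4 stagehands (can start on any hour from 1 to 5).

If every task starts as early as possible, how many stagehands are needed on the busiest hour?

9

Early-start schedule: A@1, B@1, C@1.
Load per hour: hour 1: 9, hour 2: 2, hour 3: 0, hour 4: 0, hour 5: 0.
Peak is 9.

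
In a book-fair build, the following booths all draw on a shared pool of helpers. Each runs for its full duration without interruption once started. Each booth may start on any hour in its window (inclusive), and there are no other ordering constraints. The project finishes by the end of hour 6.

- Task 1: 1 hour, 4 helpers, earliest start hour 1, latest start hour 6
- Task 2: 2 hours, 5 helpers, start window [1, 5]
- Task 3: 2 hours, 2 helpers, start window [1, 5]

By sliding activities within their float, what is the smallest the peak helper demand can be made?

5

Early-start (Task 1@1, Task 2@1, Task 3@1) gives peak 11: h1:11  h2:7  h3:0  h4:0  h5:0  h6:0.
Shift Task 2→2, Task 3→4.
Schedule Task 1@1, Task 2@2, Task 3@4: h1:4  h2:5  h3:5  h4:2  h5:2  h6:0 — peak 5.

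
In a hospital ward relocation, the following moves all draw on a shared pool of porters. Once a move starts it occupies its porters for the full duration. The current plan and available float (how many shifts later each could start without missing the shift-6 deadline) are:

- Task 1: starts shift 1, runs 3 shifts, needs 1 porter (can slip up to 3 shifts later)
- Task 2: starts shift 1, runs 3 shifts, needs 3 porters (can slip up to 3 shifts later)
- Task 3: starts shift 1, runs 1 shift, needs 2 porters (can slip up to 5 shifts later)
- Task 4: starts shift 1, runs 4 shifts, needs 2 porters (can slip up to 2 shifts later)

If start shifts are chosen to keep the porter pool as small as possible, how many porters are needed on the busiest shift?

Early-start (Task 1@1, Task 2@1, Task 3@1, Task 4@1) gives peak 8: s1:8  s2:6  s3:6  s4:2  s5:0  s6:0.
Shift Task 2→4.
Schedule Task 1@1, Task 2@4, Task 3@1, Task 4@1: s1:5  s2:3  s3:3  s4:5  s5:3  s6:3 — peak 5.

5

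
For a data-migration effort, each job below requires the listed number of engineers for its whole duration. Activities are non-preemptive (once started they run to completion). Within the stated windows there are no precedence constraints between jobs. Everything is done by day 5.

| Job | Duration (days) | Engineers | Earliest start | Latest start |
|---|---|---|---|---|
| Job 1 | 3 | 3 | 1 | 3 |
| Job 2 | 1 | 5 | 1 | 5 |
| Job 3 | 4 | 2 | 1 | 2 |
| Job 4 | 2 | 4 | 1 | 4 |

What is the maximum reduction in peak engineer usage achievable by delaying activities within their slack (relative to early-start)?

6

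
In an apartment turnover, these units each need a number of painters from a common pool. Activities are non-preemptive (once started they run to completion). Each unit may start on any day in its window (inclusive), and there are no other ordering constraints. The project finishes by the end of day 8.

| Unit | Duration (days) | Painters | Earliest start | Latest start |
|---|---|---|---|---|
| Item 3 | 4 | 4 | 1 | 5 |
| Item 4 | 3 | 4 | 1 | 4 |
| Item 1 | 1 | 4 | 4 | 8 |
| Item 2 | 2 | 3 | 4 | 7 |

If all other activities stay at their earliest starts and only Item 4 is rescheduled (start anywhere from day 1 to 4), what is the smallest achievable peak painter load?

Item 4@1: d1:8  d2:8  d3:8  d4:11  d5:3  d6:0  d7:0  d8:0 → peak 11
Item 4@2: d1:4  d2:8  d3:8  d4:15  d5:3  d6:0  d7:0  d8:0 → peak 15
Item 4@3: d1:4  d2:4  d3:8  d4:15  d5:7  d6:0  d7:0  d8:0 → peak 15
Item 4@4: d1:4  d2:4  d3:4  d4:15  d5:7  d6:4  d7:0  d8:0 → peak 15
Best is Item 4@1, peak 11.

11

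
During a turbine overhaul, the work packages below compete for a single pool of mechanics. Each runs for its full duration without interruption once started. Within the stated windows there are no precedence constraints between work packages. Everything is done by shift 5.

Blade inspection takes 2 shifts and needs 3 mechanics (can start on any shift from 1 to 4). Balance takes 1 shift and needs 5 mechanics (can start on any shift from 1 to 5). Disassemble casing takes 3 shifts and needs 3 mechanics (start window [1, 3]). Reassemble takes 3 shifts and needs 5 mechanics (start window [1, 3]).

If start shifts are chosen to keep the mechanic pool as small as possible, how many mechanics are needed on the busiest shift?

Early-start (Blade inspection@1, Balance@1, Disassemble casing@1, Reassemble@1) gives peak 16: s1:16  s2:11  s3:8  s4:0  s5:0.
Shift Disassemble casing→2, Reassemble→3.
Schedule Blade inspection@1, Balance@1, Disassemble casing@2, Reassemble@3: s1:8  s2:6  s3:8  s4:8  s5:5 — peak 8.

8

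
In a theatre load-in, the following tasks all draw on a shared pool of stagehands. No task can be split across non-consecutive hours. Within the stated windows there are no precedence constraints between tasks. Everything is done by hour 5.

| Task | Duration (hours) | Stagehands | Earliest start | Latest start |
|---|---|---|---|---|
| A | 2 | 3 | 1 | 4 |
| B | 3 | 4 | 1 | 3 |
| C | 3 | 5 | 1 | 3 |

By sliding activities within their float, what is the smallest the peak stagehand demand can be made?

Early-start (A@1, B@1, C@1) gives peak 12: h1:12  h2:12  h3:9  h4:0  h5:0.
Shift C→3.
Schedule A@1, B@1, C@3: h1:7  h2:7  h3:9  h4:5  h5:5 — peak 9.

9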